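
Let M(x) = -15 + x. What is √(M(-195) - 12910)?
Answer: 8*I*√205 ≈ 114.54*I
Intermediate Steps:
√(M(-195) - 12910) = √((-15 - 195) - 12910) = √(-210 - 12910) = √(-13120) = 8*I*√205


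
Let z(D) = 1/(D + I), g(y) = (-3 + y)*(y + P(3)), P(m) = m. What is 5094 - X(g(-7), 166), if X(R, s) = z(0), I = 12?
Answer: 61127/12 ≈ 5093.9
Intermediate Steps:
g(y) = (-3 + y)*(3 + y) (g(y) = (-3 + y)*(y + 3) = (-3 + y)*(3 + y))
z(D) = 1/(12 + D) (z(D) = 1/(D + 12) = 1/(12 + D))
X(R, s) = 1/12 (X(R, s) = 1/(12 + 0) = 1/12)
5094 - X(g(-7), 166) = 5094 - 1*1/12 = 5094 - 1/12 = 61127/12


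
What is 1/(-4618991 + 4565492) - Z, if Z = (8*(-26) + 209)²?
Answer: -53500/53499 ≈ -1.0000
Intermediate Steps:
Z = 1 (Z = (-208 + 209)² = 1² = 1)
1/(-4618991 + 4565492) - Z = 1/(-4618991 + 4565492) - 1*1 = 1/(-53499) - 1 = -1/53499 - 1 = -53500/53499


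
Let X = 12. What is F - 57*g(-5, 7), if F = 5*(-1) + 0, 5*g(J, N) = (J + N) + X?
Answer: -823/5 ≈ -164.60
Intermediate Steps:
g(J, N) = 12/5 + J/5 + N/5 (g(J, N) = ((J + N) + 12)/5 = (12 + J + N)/5 = 12/5 + J/5 + N/5)
F = -5 (F = -5 + 0 = -5)
F - 57*g(-5, 7) = -5 - 57*(12/5 + (⅕)*(-5) + (⅕)*7) = -5 - 57*(12/5 - 1 + 7/5) = -5 - 57*14/5 = -5 - 798/5 = -823/5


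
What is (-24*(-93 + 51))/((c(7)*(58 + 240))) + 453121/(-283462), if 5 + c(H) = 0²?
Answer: -480439993/211179190 ≈ -2.2750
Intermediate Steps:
c(H) = -5 (c(H) = -5 + 0² = -5 + 0 = -5)
(-24*(-93 + 51))/((c(7)*(58 + 240))) + 453121/(-283462) = (-24*(-93 + 51))/((-5*(58 + 240))) + 453121/(-283462) = (-24*(-42))/((-5*298)) + 453121*(-1/283462) = 1008/(-1490) - 453121/283462 = 1008*(-1/1490) - 453121/283462 = -504/745 - 453121/283462 = -480439993/211179190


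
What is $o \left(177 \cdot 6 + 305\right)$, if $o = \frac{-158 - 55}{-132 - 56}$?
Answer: $\frac{291171}{188} \approx 1548.8$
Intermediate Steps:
$o = \frac{213}{188}$ ($o = - \frac{213}{-188} = \left(-213\right) \left(- \frac{1}{188}\right) = \frac{213}{188} \approx 1.133$)
$o \left(177 \cdot 6 + 305\right) = \frac{213 \left(177 \cdot 6 + 305\right)}{188} = \frac{213 \left(1062 + 305\right)}{188} = \frac{213}{188} \cdot 1367 = \frac{291171}{188}$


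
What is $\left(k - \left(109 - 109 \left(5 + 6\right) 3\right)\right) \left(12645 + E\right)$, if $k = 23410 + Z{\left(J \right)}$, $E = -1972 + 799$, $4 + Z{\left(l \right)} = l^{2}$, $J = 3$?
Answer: $308631216$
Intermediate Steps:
$Z{\left(l \right)} = -4 + l^{2}$
$E = -1173$
$k = 23415$ ($k = 23410 - \left(4 - 3^{2}\right) = 23410 + \left(-4 + 9\right) = 23410 + 5 = 23415$)
$\left(k - \left(109 - 109 \left(5 + 6\right) 3\right)\right) \left(12645 + E\right) = \left(23415 - \left(109 - 109 \left(5 + 6\right) 3\right)\right) \left(12645 - 1173\right) = \left(23415 - \left(109 - 109 \cdot 11 \cdot 3\right)\right) 11472 = \left(23415 + \left(-109 + 109 \cdot 33\right)\right) 11472 = \left(23415 + \left(-109 + 3597\right)\right) 11472 = \left(23415 + 3488\right) 11472 = 26903 \cdot 11472 = 308631216$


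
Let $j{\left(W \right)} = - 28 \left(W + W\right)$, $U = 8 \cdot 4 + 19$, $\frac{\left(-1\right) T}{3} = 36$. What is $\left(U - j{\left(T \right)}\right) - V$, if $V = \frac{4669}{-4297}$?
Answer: $- \frac{25764440}{4297} \approx -5995.9$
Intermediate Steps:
$T = -108$ ($T = \left(-3\right) 36 = -108$)
$V = - \frac{4669}{4297}$ ($V = 4669 \left(- \frac{1}{4297}\right) = - \frac{4669}{4297} \approx -1.0866$)
$U = 51$ ($U = 32 + 19 = 51$)
$j{\left(W \right)} = - 56 W$ ($j{\left(W \right)} = - 28 \cdot 2 W = - 56 W$)
$\left(U - j{\left(T \right)}\right) - V = \left(51 - \left(-56\right) \left(-108\right)\right) - - \frac{4669}{4297} = \left(51 - 6048\right) + \frac{4669}{4297} = -5997 + \frac{4669}{4297} = - \frac{25764440}{4297}$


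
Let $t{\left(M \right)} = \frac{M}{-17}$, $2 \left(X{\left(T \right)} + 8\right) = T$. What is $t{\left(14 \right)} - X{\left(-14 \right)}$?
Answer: $\frac{241}{17} \approx 14.176$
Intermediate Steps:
$X{\left(T \right)} = -8 + \frac{T}{2}$
$t{\left(M \right)} = - \frac{M}{17}$ ($t{\left(M \right)} = M \left(- \frac{1}{17}\right) = - \frac{M}{17}$)
$t{\left(14 \right)} - X{\left(-14 \right)} = \left(- \frac{1}{17}\right) 14 - \left(-8 + \frac{1}{2} \left(-14\right)\right) = - \frac{14}{17} - \left(-8 - 7\right) = - \frac{14}{17} - -15 = - \frac{14}{17} + 15 = \frac{241}{17}$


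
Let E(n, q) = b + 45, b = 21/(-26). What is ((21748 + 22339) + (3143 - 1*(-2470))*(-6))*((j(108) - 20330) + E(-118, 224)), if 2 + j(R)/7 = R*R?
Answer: 16602906677/26 ≈ 6.3857e+8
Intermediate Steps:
b = -21/26 (b = 21*(-1/26) = -21/26 ≈ -0.80769)
j(R) = -14 + 7*R**2 (j(R) = -14 + 7*(R*R) = -14 + 7*R**2)
E(n, q) = 1149/26 (E(n, q) = -21/26 + 45 = 1149/26)
((21748 + 22339) + (3143 - 1*(-2470))*(-6))*((j(108) - 20330) + E(-118, 224)) = ((21748 + 22339) + (3143 - 1*(-2470))*(-6))*(((-14 + 7*108**2) - 20330) + 1149/26) = (44087 + (3143 + 2470)*(-6))*(((-14 + 7*11664) - 20330) + 1149/26) = (44087 + 5613*(-6))*(((-14 + 81648) - 20330) + 1149/26) = (44087 - 33678)*((81634 - 20330) + 1149/26) = 10409*(61304 + 1149/26) = 10409*(1595053/26) = 16602906677/26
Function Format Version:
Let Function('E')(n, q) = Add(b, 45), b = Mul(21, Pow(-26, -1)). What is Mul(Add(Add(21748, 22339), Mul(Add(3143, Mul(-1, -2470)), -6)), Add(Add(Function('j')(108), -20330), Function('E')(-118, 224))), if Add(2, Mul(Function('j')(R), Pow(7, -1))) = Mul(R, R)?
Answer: Rational(16602906677, 26) ≈ 6.3857e+8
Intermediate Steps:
b = Rational(-21, 26) (b = Mul(21, Rational(-1, 26)) = Rational(-21, 26) ≈ -0.80769)
Function('j')(R) = Add(-14, Mul(7, Pow(R, 2))) (Function('j')(R) = Add(-14, Mul(7, Mul(R, R))) = Add(-14, Mul(7, Pow(R, 2))))
Function('E')(n, q) = Rational(1149, 26) (Function('E')(n, q) = Add(Rational(-21, 26), 45) = Rational(1149, 26))
Mul(Add(Add(21748, 22339), Mul(Add(3143, Mul(-1, -2470)), -6)), Add(Add(Function('j')(108), -20330), Function('E')(-118, 224))) = Mul(Add(Add(21748, 22339), Mul(Add(3143, Mul(-1, -2470)), -6)), Add(Add(Add(-14, Mul(7, Pow(108, 2))), -20330), Rational(1149, 26))) = Mul(Add(44087, Mul(Add(3143, 2470), -6)), Add(Add(Add(-14, Mul(7, 11664)), -20330), Rational(1149, 26))) = Mul(Add(44087, Mul(5613, -6)), Add(Add(Add(-14, 81648), -20330), Rational(1149, 26))) = Mul(Add(44087, -33678), Add(Add(81634, -20330), Rational(1149, 26))) = Mul(10409, Add(61304, Rational(1149, 26))) = Mul(10409, Rational(1595053, 26)) = Rational(16602906677, 26)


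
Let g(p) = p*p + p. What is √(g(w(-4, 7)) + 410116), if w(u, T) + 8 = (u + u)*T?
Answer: 14*√2113 ≈ 643.54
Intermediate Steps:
w(u, T) = -8 + 2*T*u (w(u, T) = -8 + (u + u)*T = -8 + (2*u)*T = -8 + 2*T*u)
g(p) = p + p² (g(p) = p² + p = p + p²)
√(g(w(-4, 7)) + 410116) = √((-8 + 2*7*(-4))*(1 + (-8 + 2*7*(-4))) + 410116) = √((-8 - 56)*(1 + (-8 - 56)) + 410116) = √(-64*(1 - 64) + 410116) = √(-64*(-63) + 410116) = √(4032 + 410116) = √414148 = 14*√2113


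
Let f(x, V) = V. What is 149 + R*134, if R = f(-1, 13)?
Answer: 1891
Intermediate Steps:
R = 13
149 + R*134 = 149 + 13*134 = 149 + 1742 = 1891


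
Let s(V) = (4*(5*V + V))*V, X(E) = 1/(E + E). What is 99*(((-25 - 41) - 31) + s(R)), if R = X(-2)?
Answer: -18909/2 ≈ -9454.5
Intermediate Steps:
X(E) = 1/(2*E)
R = -¼ (R = (½)/(-2) = (½)*(-½) = -¼ ≈ -0.25000)
s(V) = 24*V² (s(V) = (4*(6*V))*V = (24*V)*V = 24*V²)
99*(((-25 - 41) - 31) + s(R)) = 99*(((-25 - 41) - 31) + 24*(-¼)²) = 99*((-66 - 31) + 24*(1/16)) = 99*(-97 + 3/2) = 99*(-191/2) = -18909/2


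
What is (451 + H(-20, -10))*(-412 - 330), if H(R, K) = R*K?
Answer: -483042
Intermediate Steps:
H(R, K) = K*R
(451 + H(-20, -10))*(-412 - 330) = (451 - 10*(-20))*(-412 - 330) = (451 + 200)*(-742) = 651*(-742) = -483042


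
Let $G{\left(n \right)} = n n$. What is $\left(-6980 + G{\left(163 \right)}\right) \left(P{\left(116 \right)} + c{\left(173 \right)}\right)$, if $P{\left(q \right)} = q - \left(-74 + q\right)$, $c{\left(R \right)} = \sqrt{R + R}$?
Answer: $1449586 + 19589 \sqrt{346} \approx 1.814 \cdot 10^{6}$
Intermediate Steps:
$c{\left(R \right)} = \sqrt{2} \sqrt{R}$ ($c{\left(R \right)} = \sqrt{2 R} = \sqrt{2} \sqrt{R}$)
$G{\left(n \right)} = n^{2}$
$P{\left(q \right)} = 74$
$\left(-6980 + G{\left(163 \right)}\right) \left(P{\left(116 \right)} + c{\left(173 \right)}\right) = \left(-6980 + 163^{2}\right) \left(74 + \sqrt{2} \sqrt{173}\right) = \left(-6980 + 26569\right) \left(74 + \sqrt{346}\right) = 19589 \left(74 + \sqrt{346}\right) = 1449586 + 19589 \sqrt{346}$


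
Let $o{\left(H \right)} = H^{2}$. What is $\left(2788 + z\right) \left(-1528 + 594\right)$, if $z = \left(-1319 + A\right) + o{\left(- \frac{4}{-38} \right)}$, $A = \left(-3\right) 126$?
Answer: $- \frac{367860570}{361} \approx -1.019 \cdot 10^{6}$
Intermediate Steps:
$A = -378$
$z = - \frac{612613}{361}$ ($z = \left(-1319 - 378\right) + \left(- \frac{4}{-38}\right)^{2} = -1697 + \left(\left(-4\right) \left(- \frac{1}{38}\right)\right)^{2} = -1697 + \left(\frac{2}{19}\right)^{2} = -1697 + \frac{4}{361} = - \frac{612613}{361} \approx -1697.0$)
$\left(2788 + z\right) \left(-1528 + 594\right) = \left(2788 - \frac{612613}{361}\right) \left(-1528 + 594\right) = \frac{393855}{361} \left(-934\right) = - \frac{367860570}{361}$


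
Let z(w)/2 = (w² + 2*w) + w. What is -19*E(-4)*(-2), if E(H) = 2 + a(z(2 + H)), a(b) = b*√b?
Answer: 76 - 304*I ≈ 76.0 - 304.0*I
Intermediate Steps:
z(w) = 2*w² + 6*w (z(w) = 2*((w² + 2*w) + w) = 2*(w² + 3*w) = 2*w² + 6*w)
a(b) = b^(3/2)
E(H) = 2 + 2*√2*((2 + H)*(5 + H))^(3/2) (E(H) = 2 + (2*(2 + H)*(3 + (2 + H)))^(3/2) = 2 + (2*(2 + H)*(5 + H))^(3/2) = 2 + 2*√2*((2 + H)*(5 + H))^(3/2))
-19*E(-4)*(-2) = -19*(2 + 2*√2*((2 - 4)*(5 - 4))^(3/2))*(-2) = -19*(2 + 2*√2*(-2*1)^(3/2))*(-2) = -19*(2 + 2*√2*(-2)^(3/2))*(-2) = -19*(2 + 2*√2*(-2*I*√2))*(-2) = -19*(2 - 8*I)*(-2) = (-38 + 152*I)*(-2) = 76 - 304*I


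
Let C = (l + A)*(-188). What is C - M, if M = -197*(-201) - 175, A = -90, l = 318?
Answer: -82286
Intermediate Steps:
M = 39422 (M = 39597 - 175 = 39422)
C = -42864 (C = (318 - 90)*(-188) = 228*(-188) = -42864)
C - M = -42864 - 1*39422 = -42864 - 39422 = -82286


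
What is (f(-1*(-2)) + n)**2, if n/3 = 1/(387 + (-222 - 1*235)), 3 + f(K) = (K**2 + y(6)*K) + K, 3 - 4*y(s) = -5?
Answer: 237169/4900 ≈ 48.402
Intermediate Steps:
y(s) = 2 (y(s) = 3/4 - 1/4*(-5) = 3/4 + 5/4 = 2)
f(K) = -3 + K**2 + 3*K (f(K) = -3 + ((K**2 + 2*K) + K) = -3 + (K**2 + 3*K) = -3 + K**2 + 3*K)
n = -3/70 (n = 3/(387 + (-222 - 1*235)) = 3/(387 + (-222 - 235)) = 3/(387 - 457) = 3/(-70) = 3*(-1/70) = -3/70 ≈ -0.042857)
(f(-1*(-2)) + n)**2 = ((-3 + (-1*(-2))**2 + 3*(-1*(-2))) - 3/70)**2 = ((-3 + 2**2 + 3*2) - 3/70)**2 = ((-3 + 4 + 6) - 3/70)**2 = (7 - 3/70)**2 = (487/70)**2 = 237169/4900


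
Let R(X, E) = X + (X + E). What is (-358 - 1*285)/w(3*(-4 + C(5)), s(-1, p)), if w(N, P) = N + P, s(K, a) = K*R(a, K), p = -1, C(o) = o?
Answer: -643/6 ≈ -107.17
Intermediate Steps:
R(X, E) = E + 2*X (R(X, E) = X + (E + X) = E + 2*X)
s(K, a) = K*(K + 2*a)
(-358 - 1*285)/w(3*(-4 + C(5)), s(-1, p)) = (-358 - 1*285)/(3*(-4 + 5) - (-1 + 2*(-1))) = (-358 - 285)/(3*1 - (-1 - 2)) = -643/(3 - 1*(-3)) = -643/(3 + 3) = -643/6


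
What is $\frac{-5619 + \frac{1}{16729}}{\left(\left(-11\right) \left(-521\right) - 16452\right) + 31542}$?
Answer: $- \frac{94000250}{348314509} \approx -0.26987$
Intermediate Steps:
$\frac{-5619 + \frac{1}{16729}}{\left(\left(-11\right) \left(-521\right) - 16452\right) + 31542} = \frac{-5619 + \frac{1}{16729}}{\left(5731 - 16452\right) + 31542} = - \frac{94000250}{16729 \left(-10721 + 31542\right)} = - \frac{94000250}{16729 \cdot 20821} = \left(- \frac{94000250}{16729}\right) \frac{1}{20821} = - \frac{94000250}{348314509}$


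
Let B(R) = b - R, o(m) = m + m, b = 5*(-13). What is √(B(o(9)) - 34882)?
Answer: 3*I*√3885 ≈ 186.99*I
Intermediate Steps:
b = -65
o(m) = 2*m
B(R) = -65 - R
√(B(o(9)) - 34882) = √((-65 - 2*9) - 34882) = √((-65 - 1*18) - 34882) = √((-65 - 18) - 34882) = √(-83 - 34882) = √(-34965) = 3*I*√3885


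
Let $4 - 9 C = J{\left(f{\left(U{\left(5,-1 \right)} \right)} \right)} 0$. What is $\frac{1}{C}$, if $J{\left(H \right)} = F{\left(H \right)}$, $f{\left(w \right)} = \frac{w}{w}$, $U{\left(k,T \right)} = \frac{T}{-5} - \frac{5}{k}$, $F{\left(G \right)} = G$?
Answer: $\frac{9}{4} \approx 2.25$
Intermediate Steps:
$U{\left(k,T \right)} = - \frac{5}{k} - \frac{T}{5}$ ($U{\left(k,T \right)} = T \left(- \frac{1}{5}\right) - \frac{5}{k} = - \frac{T}{5} - \frac{5}{k} = - \frac{5}{k} - \frac{T}{5}$)
$f{\left(w \right)} = 1$
$J{\left(H \right)} = H$
$C = \frac{4}{9}$ ($C = \frac{4}{9} - \frac{1 \cdot 0}{9} = \frac{4}{9} - 0 = \frac{4}{9} + 0 = \frac{4}{9} \approx 0.44444$)
$\frac{1}{C} = \frac{1}{\frac{4}{9}} = \frac{9}{4}$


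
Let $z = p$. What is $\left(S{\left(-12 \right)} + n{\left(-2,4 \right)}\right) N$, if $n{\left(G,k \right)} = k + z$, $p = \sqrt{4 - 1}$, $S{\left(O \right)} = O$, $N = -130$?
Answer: $1040 - 130 \sqrt{3} \approx 814.83$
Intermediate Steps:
$p = \sqrt{3} \approx 1.732$
$z = \sqrt{3} \approx 1.732$
$n{\left(G,k \right)} = k + \sqrt{3}$
$\left(S{\left(-12 \right)} + n{\left(-2,4 \right)}\right) N = \left(-12 + \left(4 + \sqrt{3}\right)\right) \left(-130\right) = \left(-8 + \sqrt{3}\right) \left(-130\right) = 1040 - 130 \sqrt{3}$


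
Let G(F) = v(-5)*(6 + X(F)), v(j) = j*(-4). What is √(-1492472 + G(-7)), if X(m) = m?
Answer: 2*I*√373123 ≈ 1221.7*I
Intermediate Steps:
v(j) = -4*j
G(F) = 120 + 20*F (G(F) = (-4*(-5))*(6 + F) = 20*(6 + F) = 120 + 20*F)
√(-1492472 + G(-7)) = √(-1492472 + (120 + 20*(-7))) = √(-1492472 + (120 - 140)) = √(-1492472 - 20) = √(-1492492) = 2*I*√373123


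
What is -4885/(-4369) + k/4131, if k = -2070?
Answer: 72785/117963 ≈ 0.61702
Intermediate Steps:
-4885/(-4369) + k/4131 = -4885/(-4369) - 2070/4131 = -4885*(-1/4369) - 2070*1/4131 = 4885/4369 - 230/459 = 72785/117963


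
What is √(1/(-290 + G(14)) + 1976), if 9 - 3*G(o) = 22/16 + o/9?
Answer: 4*√477846991571/62203 ≈ 44.452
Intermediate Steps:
G(o) = 61/24 - o/27 (G(o) = 3 - (22/16 + o/9)/3 = 3 - (22*(1/16) + o*(⅑))/3 = 3 - (11/8 + o/9)/3 = 3 + (-11/24 - o/27) = 61/24 - o/27)
√(1/(-290 + G(14)) + 1976) = √(1/(-290 + (61/24 - 1/27*14)) + 1976) = √(1/(-290 + (61/24 - 14/27)) + 1976) = √(1/(-290 + 437/216) + 1976) = √(1/(-62203/216) + 1976) = √(-216/62203 + 1976) = √(122912912/62203) = 4*√477846991571/62203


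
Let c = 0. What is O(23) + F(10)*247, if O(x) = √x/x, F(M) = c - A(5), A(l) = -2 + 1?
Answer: 247 + √23/23 ≈ 247.21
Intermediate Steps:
A(l) = -1
F(M) = 1 (F(M) = 0 - 1*(-1) = 0 + 1 = 1)
O(x) = x^(-½)
O(23) + F(10)*247 = 23^(-½) + 1*247 = √23/23 + 247 = 247 + √23/23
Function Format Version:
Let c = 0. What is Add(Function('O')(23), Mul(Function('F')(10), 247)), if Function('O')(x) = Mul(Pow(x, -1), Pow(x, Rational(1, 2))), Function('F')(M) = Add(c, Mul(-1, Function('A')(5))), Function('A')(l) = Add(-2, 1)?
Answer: Add(247, Mul(Rational(1, 23), Pow(23, Rational(1, 2)))) ≈ 247.21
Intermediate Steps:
Function('A')(l) = -1
Function('F')(M) = 1 (Function('F')(M) = Add(0, Mul(-1, -1)) = Add(0, 1) = 1)
Function('O')(x) = Pow(x, Rational(-1, 2))
Add(Function('O')(23), Mul(Function('F')(10), 247)) = Add(Pow(23, Rational(-1, 2)), Mul(1, 247)) = Add(Mul(Rational(1, 23), Pow(23, Rational(1, 2))), 247) = Add(247, Mul(Rational(1, 23), Pow(23, Rational(1, 2))))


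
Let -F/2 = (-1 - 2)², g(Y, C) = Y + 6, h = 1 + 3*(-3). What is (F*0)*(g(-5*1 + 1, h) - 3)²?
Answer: 0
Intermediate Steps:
h = -8 (h = 1 - 9 = -8)
g(Y, C) = 6 + Y
F = -18 (F = -2*(-1 - 2)² = -2*(-3)² = -2*9 = -18)
(F*0)*(g(-5*1 + 1, h) - 3)² = (-18*0)*((6 + (-5*1 + 1)) - 3)² = 0*((6 + (-5 + 1)) - 3)² = 0*((6 - 4) - 3)² = 0*(2 - 3)² = 0*(-1)² = 0*1 = 0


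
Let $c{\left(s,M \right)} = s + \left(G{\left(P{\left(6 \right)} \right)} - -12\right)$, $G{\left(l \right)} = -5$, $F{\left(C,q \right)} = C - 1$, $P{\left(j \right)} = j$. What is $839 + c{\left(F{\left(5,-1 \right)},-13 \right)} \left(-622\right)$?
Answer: $-6003$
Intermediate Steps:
$F{\left(C,q \right)} = -1 + C$
$c{\left(s,M \right)} = 7 + s$ ($c{\left(s,M \right)} = s - -7 = s + \left(-5 + 12\right) = s + 7 = 7 + s$)
$839 + c{\left(F{\left(5,-1 \right)},-13 \right)} \left(-622\right) = 839 + \left(7 + \left(-1 + 5\right)\right) \left(-622\right) = 839 + \left(7 + 4\right) \left(-622\right) = 839 + 11 \left(-622\right) = 839 - 6842 = -6003$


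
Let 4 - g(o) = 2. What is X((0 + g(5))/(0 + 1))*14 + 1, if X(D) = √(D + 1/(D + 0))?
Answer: 1 + 7*√10 ≈ 23.136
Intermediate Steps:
g(o) = 2 (g(o) = 4 - 1*2 = 4 - 2 = 2)
X(D) = √(D + 1/D)
X((0 + g(5))/(0 + 1))*14 + 1 = √((0 + 2)/(0 + 1) + 1/((0 + 2)/(0 + 1)))*14 + 1 = √(2/1 + 1/(2/1))*14 + 1 = √(2*1 + 1/(2*1))*14 + 1 = √(2 + 1/2)*14 + 1 = √(2 + ½)*14 + 1 = √(5/2)*14 + 1 = (√10/2)*14 + 1 = 7*√10 + 1 = 1 + 7*√10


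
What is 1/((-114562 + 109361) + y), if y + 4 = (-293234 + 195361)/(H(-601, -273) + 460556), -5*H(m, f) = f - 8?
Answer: -2303061/11987921870 ≈ -0.00019212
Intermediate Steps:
H(m, f) = 8/5 - f/5 (H(m, f) = -(f - 8)/5 = -(-8 + f)/5 = 8/5 - f/5)
y = -9701609/2303061 (y = -4 + (-293234 + 195361)/((8/5 - 1/5*(-273)) + 460556) = -4 - 97873/((8/5 + 273/5) + 460556) = -4 - 97873/(281/5 + 460556) = -4 - 97873/2303061/5 = -4 - 97873*5/2303061 = -4 - 489365/2303061 = -9701609/2303061 ≈ -4.2125)
1/((-114562 + 109361) + y) = 1/((-114562 + 109361) - 9701609/2303061) = 1/(-5201 - 9701609/2303061) = 1/(-11987921870/2303061) = -2303061/11987921870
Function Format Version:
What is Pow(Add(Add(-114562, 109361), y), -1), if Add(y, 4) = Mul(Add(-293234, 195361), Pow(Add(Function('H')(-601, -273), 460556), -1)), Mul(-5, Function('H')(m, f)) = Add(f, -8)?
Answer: Rational(-2303061, 11987921870) ≈ -0.00019212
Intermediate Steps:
Function('H')(m, f) = Add(Rational(8, 5), Mul(Rational(-1, 5), f)) (Function('H')(m, f) = Mul(Rational(-1, 5), Add(f, -8)) = Mul(Rational(-1, 5), Add(-8, f)) = Add(Rational(8, 5), Mul(Rational(-1, 5), f)))
y = Rational(-9701609, 2303061) (y = Add(-4, Mul(Add(-293234, 195361), Pow(Add(Add(Rational(8, 5), Mul(Rational(-1, 5), -273)), 460556), -1))) = Add(-4, Mul(-97873, Pow(Add(Add(Rational(8, 5), Rational(273, 5)), 460556), -1))) = Add(-4, Mul(-97873, Pow(Add(Rational(281, 5), 460556), -1))) = Add(-4, Mul(-97873, Pow(Rational(2303061, 5), -1))) = Add(-4, Mul(-97873, Rational(5, 2303061))) = Add(-4, Rational(-489365, 2303061)) = Rational(-9701609, 2303061) ≈ -4.2125)
Pow(Add(Add(-114562, 109361), y), -1) = Pow(Add(Add(-114562, 109361), Rational(-9701609, 2303061)), -1) = Pow(Add(-5201, Rational(-9701609, 2303061)), -1) = Pow(Rational(-11987921870, 2303061), -1) = Rational(-2303061, 11987921870)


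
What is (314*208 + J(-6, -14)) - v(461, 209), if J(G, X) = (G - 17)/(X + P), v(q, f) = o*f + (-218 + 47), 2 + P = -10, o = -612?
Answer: 5028189/26 ≈ 1.9339e+5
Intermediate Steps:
P = -12 (P = -2 - 10 = -12)
v(q, f) = -171 - 612*f (v(q, f) = -612*f + (-218 + 47) = -612*f - 171 = -171 - 612*f)
J(G, X) = (-17 + G)/(-12 + X) (J(G, X) = (G - 17)/(X - 12) = (-17 + G)/(-12 + X))
(314*208 + J(-6, -14)) - v(461, 209) = (314*208 + (-17 - 6)/(-12 - 14)) - (-171 - 612*209) = (65312 - 23/(-26)) - (-171 - 127908) = (65312 - 1/26*(-23)) - 1*(-128079) = (65312 + 23/26) + 128079 = 1698135/26 + 128079 = 5028189/26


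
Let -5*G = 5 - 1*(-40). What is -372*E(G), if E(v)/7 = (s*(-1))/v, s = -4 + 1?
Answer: 868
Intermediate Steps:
s = -3
G = -9 (G = -(5 - 1*(-40))/5 = -(5 + 40)/5 = -1/5*45 = -9)
E(v) = 21/v (E(v) = 7*((-3*(-1))/v) = 7*(3/v) = 21/v)
-372*E(G) = -7812/(-9) = -7812*(-1)/9 = -372*(-7/3) = 868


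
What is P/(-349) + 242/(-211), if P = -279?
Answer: -25589/73639 ≈ -0.34749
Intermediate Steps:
P/(-349) + 242/(-211) = -279/(-349) + 242/(-211) = -279*(-1/349) + 242*(-1/211) = 279/349 - 242/211 = -25589/73639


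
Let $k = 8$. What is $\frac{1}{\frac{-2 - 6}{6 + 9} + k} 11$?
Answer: $\frac{165}{112} \approx 1.4732$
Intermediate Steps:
$\frac{1}{\frac{-2 - 6}{6 + 9} + k} 11 = \frac{1}{\frac{-2 - 6}{6 + 9} + 8} \cdot 11 = \frac{1}{- \frac{8}{15} + 8} \cdot 11 = \frac{1}{\frac{112}{15}} \cdot 11 = \frac{15}{112} \cdot 11 = \frac{165}{112}$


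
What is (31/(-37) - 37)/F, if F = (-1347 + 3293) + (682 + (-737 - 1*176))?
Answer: -40/1813 ≈ -0.022063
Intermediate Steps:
F = 1715 (F = 1946 + (682 + (-737 - 176)) = 1946 + (682 - 913) = 1946 - 231 = 1715)
(31/(-37) - 37)/F = (31/(-37) - 37)/1715 = (-1/37*31 - 37)*(1/1715) = (-31/37 - 37)*(1/1715) = -1400/37*1/1715 = -40/1813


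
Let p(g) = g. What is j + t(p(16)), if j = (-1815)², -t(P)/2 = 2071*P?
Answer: 3227953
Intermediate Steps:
t(P) = -4142*P
j = 3294225
j + t(p(16)) = 3294225 - 4142*16 = 3294225 - 66272 = 3227953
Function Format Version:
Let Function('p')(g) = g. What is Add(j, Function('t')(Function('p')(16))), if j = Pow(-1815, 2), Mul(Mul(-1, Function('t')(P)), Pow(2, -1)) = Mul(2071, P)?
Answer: 3227953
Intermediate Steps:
Function('t')(P) = Mul(-4142, P) (Function('t')(P) = Mul(-2, Mul(2071, P)) = Mul(-4142, P))
j = 3294225
Add(j, Function('t')(Function('p')(16))) = Add(3294225, Mul(-4142, 16)) = Add(3294225, -66272) = 3227953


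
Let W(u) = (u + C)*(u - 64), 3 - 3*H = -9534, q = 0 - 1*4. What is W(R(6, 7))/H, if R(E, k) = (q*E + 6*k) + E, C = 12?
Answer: -1440/3179 ≈ -0.45297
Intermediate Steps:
q = -4 (q = 0 - 4 = -4)
H = 3179 (H = 1 - 1/3*(-9534) = 1 + 3178 = 3179)
R(E, k) = -3*E + 6*k (R(E, k) = (-4*E + 6*k) + E = -3*E + 6*k)
W(u) = (-64 + u)*(12 + u) (W(u) = (u + 12)*(u - 64) = (12 + u)*(-64 + u) = (-64 + u)*(12 + u))
W(R(6, 7))/H = (-768 + (-3*6 + 6*7)**2 - 52*(-3*6 + 6*7))/3179 = (-768 + (-18 + 42)**2 - 52*(-18 + 42))*(1/3179) = (-768 + 24**2 - 52*24)*(1/3179) = (-768 + 576 - 1248)*(1/3179) = -1440*1/3179 = -1440/3179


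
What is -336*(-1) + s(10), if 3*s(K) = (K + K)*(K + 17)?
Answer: 516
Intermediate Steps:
s(K) = 2*K*(17 + K)/3 (s(K) = ((K + K)*(K + 17))/3 = ((2*K)*(17 + K))/3 = (2*K*(17 + K))/3 = 2*K*(17 + K)/3)
-336*(-1) + s(10) = -336*(-1) + (2/3)*10*(17 + 10) = 336 + (2/3)*10*27 = 336 + 180 = 516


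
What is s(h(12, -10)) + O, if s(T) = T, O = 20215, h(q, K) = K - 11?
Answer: 20194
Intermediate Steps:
h(q, K) = -11 + K
s(h(12, -10)) + O = (-11 - 10) + 20215 = -21 + 20215 = 20194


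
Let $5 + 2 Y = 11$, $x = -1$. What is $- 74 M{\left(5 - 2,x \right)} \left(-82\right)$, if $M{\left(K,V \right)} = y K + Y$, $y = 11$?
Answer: $218448$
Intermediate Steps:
$Y = 3$ ($Y = - \frac{5}{2} + \frac{1}{2} \cdot 11 = - \frac{5}{2} + \frac{11}{2} = 3$)
$M{\left(K,V \right)} = 3 + 11 K$ ($M{\left(K,V \right)} = 11 K + 3 = 3 + 11 K$)
$- 74 M{\left(5 - 2,x \right)} \left(-82\right) = - 74 \left(3 + 11 \left(5 - 2\right)\right) \left(-82\right) = - 74 \left(3 + 11 \cdot 3\right) \left(-82\right) = - 74 \left(3 + 33\right) \left(-82\right) = \left(-74\right) 36 \left(-82\right) = \left(-2664\right) \left(-82\right) = 218448$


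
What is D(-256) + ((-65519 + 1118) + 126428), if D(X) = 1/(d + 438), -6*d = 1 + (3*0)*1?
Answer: 162944935/2627 ≈ 62027.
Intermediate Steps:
d = -⅙ (d = -(1 + (3*0)*1)/6 = -(1 + 0*1)/6 = -(1 + 0)/6 = -⅙*1 = -⅙ ≈ -0.16667)
D(X) = 6/2627 (D(X) = 1/(-⅙ + 438) = 1/(2627/6) = 6/2627)
D(-256) + ((-65519 + 1118) + 126428) = 6/2627 + ((-65519 + 1118) + 126428) = 6/2627 + (-64401 + 126428) = 6/2627 + 62027 = 162944935/2627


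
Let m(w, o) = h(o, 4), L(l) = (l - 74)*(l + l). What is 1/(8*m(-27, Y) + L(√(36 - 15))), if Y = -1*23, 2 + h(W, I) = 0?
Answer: -13/229654 - 37*√21/114827 ≈ -0.0015332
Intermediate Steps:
L(l) = 2*l*(-74 + l) (L(l) = (-74 + l)*(2*l) = 2*l*(-74 + l))
h(W, I) = -2 (h(W, I) = -2 + 0 = -2)
Y = -23
m(w, o) = -2
1/(8*m(-27, Y) + L(√(36 - 15))) = 1/(8*(-2) + 2*√(36 - 15)*(-74 + √(36 - 15))) = 1/(-16 + 2*√21*(-74 + √21))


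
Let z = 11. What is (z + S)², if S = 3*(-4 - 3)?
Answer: 100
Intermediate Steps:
S = -21 (S = 3*(-7) = -21)
(z + S)² = (11 - 21)² = (-10)² = 100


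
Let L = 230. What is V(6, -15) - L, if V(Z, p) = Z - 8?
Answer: -232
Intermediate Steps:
V(Z, p) = -8 + Z
V(6, -15) - L = (-8 + 6) - 1*230 = -2 - 230 = -232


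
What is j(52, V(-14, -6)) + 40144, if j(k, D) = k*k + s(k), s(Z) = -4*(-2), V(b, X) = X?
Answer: 42856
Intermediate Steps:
s(Z) = 8
j(k, D) = 8 + k**2 (j(k, D) = k*k + 8 = k**2 + 8 = 8 + k**2)
j(52, V(-14, -6)) + 40144 = (8 + 52**2) + 40144 = (8 + 2704) + 40144 = 2712 + 40144 = 42856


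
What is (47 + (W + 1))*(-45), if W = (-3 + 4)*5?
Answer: -2385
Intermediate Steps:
W = 5 (W = 1*5 = 5)
(47 + (W + 1))*(-45) = (47 + (5 + 1))*(-45) = (47 + 6)*(-45) = 53*(-45) = -2385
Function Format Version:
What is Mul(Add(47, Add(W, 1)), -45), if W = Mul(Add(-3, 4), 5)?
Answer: -2385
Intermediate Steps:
W = 5 (W = Mul(1, 5) = 5)
Mul(Add(47, Add(W, 1)), -45) = Mul(Add(47, Add(5, 1)), -45) = Mul(Add(47, 6), -45) = Mul(53, -45) = -2385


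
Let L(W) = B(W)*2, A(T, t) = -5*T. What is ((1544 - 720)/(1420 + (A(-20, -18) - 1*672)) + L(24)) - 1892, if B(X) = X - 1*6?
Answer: -196633/106 ≈ -1855.0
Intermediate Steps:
B(X) = -6 + X (B(X) = X - 6 = -6 + X)
L(W) = -12 + 2*W (L(W) = (-6 + W)*2 = -12 + 2*W)
((1544 - 720)/(1420 + (A(-20, -18) - 1*672)) + L(24)) - 1892 = ((1544 - 720)/(1420 + (-5*(-20) - 1*672)) + (-12 + 2*24)) - 1892 = (824/(1420 + (100 - 672)) + (-12 + 48)) - 1892 = (824/(1420 - 572) + 36) - 1892 = (824/848 + 36) - 1892 = (824*(1/848) + 36) - 1892 = (103/106 + 36) - 1892 = 3919/106 - 1892 = -196633/106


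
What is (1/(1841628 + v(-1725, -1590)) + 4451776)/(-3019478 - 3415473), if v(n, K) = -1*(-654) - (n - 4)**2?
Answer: -5106894904383/7381911954209 ≈ -0.69181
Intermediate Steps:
v(n, K) = 654 - (-4 + n)**2
(1/(1841628 + v(-1725, -1590)) + 4451776)/(-3019478 - 3415473) = (1/(1841628 + (654 - (-4 - 1725)**2)) + 4451776)/(-3019478 - 3415473) = (1/(1841628 + (654 - 1*(-1729)**2)) + 4451776)/(-6434951) = (1/(1841628 + (654 - 1*2989441)) + 4451776)*(-1/6434951) = (1/(1841628 + (654 - 2989441)) + 4451776)*(-1/6434951) = (1/(1841628 - 2988787) + 4451776)*(-1/6434951) = (1/(-1147159) + 4451776)*(-1/6434951) = (-1/1147159 + 4451776)*(-1/6434951) = (5106894904383/1147159)*(-1/6434951) = -5106894904383/7381911954209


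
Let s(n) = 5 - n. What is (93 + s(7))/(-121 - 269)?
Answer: -7/30 ≈ -0.23333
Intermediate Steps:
(93 + s(7))/(-121 - 269) = (93 + (5 - 1*7))/(-121 - 269) = (93 + (5 - 7))/(-390) = (93 - 2)*(-1/390) = 91*(-1/390) = -7/30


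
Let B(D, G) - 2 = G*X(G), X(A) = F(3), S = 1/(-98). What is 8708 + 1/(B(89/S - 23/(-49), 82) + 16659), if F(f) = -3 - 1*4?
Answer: 140085597/16087 ≈ 8708.0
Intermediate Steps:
F(f) = -7 (F(f) = -3 - 4 = -7)
S = -1/98 ≈ -0.010204
X(A) = -7
B(D, G) = 2 - 7*G (B(D, G) = 2 + G*(-7) = 2 - 7*G)
8708 + 1/(B(89/S - 23/(-49), 82) + 16659) = 8708 + 1/((2 - 7*82) + 16659) = 8708 + 1/((2 - 574) + 16659) = 8708 + 1/(-572 + 16659) = 8708 + 1/16087 = 140085597/16087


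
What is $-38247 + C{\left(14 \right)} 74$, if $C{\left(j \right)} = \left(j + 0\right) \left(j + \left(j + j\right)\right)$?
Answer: $5265$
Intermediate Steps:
$C{\left(j \right)} = 3 j^{2}$ ($C{\left(j \right)} = j \left(j + 2 j\right) = j 3 j = 3 j^{2}$)
$-38247 + C{\left(14 \right)} 74 = -38247 + 3 \cdot 14^{2} \cdot 74 = -38247 + 3 \cdot 196 \cdot 74 = -38247 + 588 \cdot 74 = -38247 + 43512 = 5265$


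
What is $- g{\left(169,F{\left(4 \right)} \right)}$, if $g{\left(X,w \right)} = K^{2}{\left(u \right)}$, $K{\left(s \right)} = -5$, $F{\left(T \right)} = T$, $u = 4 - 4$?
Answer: $-25$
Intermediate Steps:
$u = 0$
$g{\left(X,w \right)} = 25$ ($g{\left(X,w \right)} = \left(-5\right)^{2} = 25$)
$- g{\left(169,F{\left(4 \right)} \right)} = \left(-1\right) 25 = -25$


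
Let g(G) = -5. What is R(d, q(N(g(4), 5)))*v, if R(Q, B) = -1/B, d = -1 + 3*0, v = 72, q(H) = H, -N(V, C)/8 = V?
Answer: -9/5 ≈ -1.8000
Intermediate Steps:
N(V, C) = -8*V
d = -1 (d = -1 + 0 = -1)
R(d, q(N(g(4), 5)))*v = -1/((-8*(-5)))*72 = -1/40*72 = -9/5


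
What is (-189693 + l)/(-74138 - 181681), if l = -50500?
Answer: 240193/255819 ≈ 0.93892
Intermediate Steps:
(-189693 + l)/(-74138 - 181681) = (-189693 - 50500)/(-74138 - 181681) = -240193/(-255819) = -240193*(-1/255819) = 240193/255819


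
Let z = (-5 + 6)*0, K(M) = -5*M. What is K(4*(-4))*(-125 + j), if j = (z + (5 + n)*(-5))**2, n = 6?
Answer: 232000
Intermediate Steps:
z = 0 (z = 1*0 = 0)
j = 3025 (j = (0 + (5 + 6)*(-5))**2 = (0 + 11*(-5))**2 = (0 - 55)**2 = (-55)**2 = 3025)
K(4*(-4))*(-125 + j) = (-20*(-4))*(-125 + 3025) = -5*(-16)*2900 = 80*2900 = 232000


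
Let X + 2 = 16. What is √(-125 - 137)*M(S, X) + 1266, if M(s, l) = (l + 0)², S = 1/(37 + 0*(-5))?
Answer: 1266 + 196*I*√262 ≈ 1266.0 + 3172.5*I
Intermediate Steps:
S = 1/37 (S = 1/(37 + 0) = 1/37 ≈ 0.027027)
X = 14 (X = -2 + 16 = 14)
M(s, l) = l²
√(-125 - 137)*M(S, X) + 1266 = √(-125 - 137)*14² + 1266 = √(-262)*196 + 1266 = (I*√262)*196 + 1266 = 196*I*√262 + 1266 = 1266 + 196*I*√262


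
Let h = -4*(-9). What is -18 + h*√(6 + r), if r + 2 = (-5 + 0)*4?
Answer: -18 + 144*I ≈ -18.0 + 144.0*I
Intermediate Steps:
h = 36
r = -22 (r = -2 + (-5 + 0)*4 = -2 - 5*4 = -2 - 20 = -22)
-18 + h*√(6 + r) = -18 + 36*√(6 - 22) = -18 + 36*√(-16) = -18 + 36*(4*I) = -18 + 144*I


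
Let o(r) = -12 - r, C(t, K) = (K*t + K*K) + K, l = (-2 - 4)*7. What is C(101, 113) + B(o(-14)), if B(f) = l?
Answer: 24253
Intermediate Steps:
l = -42 (l = -6*7 = -42)
C(t, K) = K + K**2 + K*t (C(t, K) = (K*t + K**2) + K = (K**2 + K*t) + K = K + K**2 + K*t)
B(f) = -42
C(101, 113) + B(o(-14)) = 113*(1 + 113 + 101) - 42 = 113*215 - 42 = 24295 - 42 = 24253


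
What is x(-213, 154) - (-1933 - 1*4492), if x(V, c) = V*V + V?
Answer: 51581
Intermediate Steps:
x(V, c) = V + V**2 (x(V, c) = V**2 + V = V + V**2)
x(-213, 154) - (-1933 - 1*4492) = -213*(1 - 213) - (-1933 - 1*4492) = -213*(-212) - (-1933 - 4492) = 45156 - 1*(-6425) = 45156 + 6425 = 51581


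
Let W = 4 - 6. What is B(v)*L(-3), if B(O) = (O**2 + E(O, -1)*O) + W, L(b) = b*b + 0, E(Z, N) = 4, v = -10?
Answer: 522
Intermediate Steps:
W = -2
L(b) = b**2 (L(b) = b**2 + 0 = b**2)
B(O) = -2 + O**2 + 4*O (B(O) = (O**2 + 4*O) - 2 = -2 + O**2 + 4*O)
B(v)*L(-3) = (-2 + (-10)**2 + 4*(-10))*(-3)**2 = (-2 + 100 - 40)*9 = 58*9 = 522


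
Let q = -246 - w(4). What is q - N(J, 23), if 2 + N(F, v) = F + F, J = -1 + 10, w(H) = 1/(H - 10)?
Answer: -1571/6 ≈ -261.83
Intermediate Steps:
w(H) = 1/(-10 + H)
J = 9
N(F, v) = -2 + 2*F (N(F, v) = -2 + (F + F) = -2 + 2*F)
q = -1475/6 (q = -246 - 1/(-10 + 4) = -246 - 1/(-6) = -246 - 1*(-⅙) = -246 + ⅙ = -1475/6 ≈ -245.83)
q - N(J, 23) = -1475/6 - (-2 + 2*9) = -1475/6 - (-2 + 18) = -1475/6 - 1*16 = -1475/6 - 16 = -1571/6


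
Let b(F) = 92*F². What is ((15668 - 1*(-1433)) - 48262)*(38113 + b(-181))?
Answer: -95107267125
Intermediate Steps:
((15668 - 1*(-1433)) - 48262)*(38113 + b(-181)) = ((15668 - 1*(-1433)) - 48262)*(38113 + 92*(-181)²) = ((15668 + 1433) - 48262)*(38113 + 92*32761) = (17101 - 48262)*(38113 + 3014012) = -31161*3052125 = -95107267125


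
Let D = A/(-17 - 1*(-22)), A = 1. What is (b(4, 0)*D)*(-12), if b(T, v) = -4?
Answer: 48/5 ≈ 9.6000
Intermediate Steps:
D = ⅕ (D = 1/(-17 - 1*(-22)) = 1/(-17 + 22) = 1/5 = 1*(⅕) = ⅕ ≈ 0.20000)
(b(4, 0)*D)*(-12) = -4*⅕*(-12) = -⅘*(-12) = 48/5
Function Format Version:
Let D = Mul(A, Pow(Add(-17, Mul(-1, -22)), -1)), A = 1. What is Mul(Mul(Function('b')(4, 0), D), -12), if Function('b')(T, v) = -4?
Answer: Rational(48, 5) ≈ 9.6000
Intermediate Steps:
D = Rational(1, 5) (D = Mul(1, Pow(Add(-17, Mul(-1, -22)), -1)) = Mul(1, Pow(Add(-17, 22), -1)) = Mul(1, Pow(5, -1)) = Mul(1, Rational(1, 5)) = Rational(1, 5) ≈ 0.20000)
Mul(Mul(Function('b')(4, 0), D), -12) = Mul(Mul(-4, Rational(1, 5)), -12) = Mul(Rational(-4, 5), -12) = Rational(48, 5)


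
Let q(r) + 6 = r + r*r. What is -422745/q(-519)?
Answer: -140915/89612 ≈ -1.5725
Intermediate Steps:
q(r) = -6 + r + r**2 (q(r) = -6 + (r + r*r) = -6 + (r + r**2) = -6 + r + r**2)
-422745/q(-519) = -422745/(-6 - 519 + (-519)**2) = -422745/(-6 - 519 + 269361) = -422745/268836 = -422745*1/268836 = -140915/89612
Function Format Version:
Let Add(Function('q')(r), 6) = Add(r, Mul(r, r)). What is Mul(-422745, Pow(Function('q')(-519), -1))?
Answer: Rational(-140915, 89612) ≈ -1.5725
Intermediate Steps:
Function('q')(r) = Add(-6, r, Pow(r, 2)) (Function('q')(r) = Add(-6, Add(r, Mul(r, r))) = Add(-6, Add(r, Pow(r, 2))) = Add(-6, r, Pow(r, 2)))
Mul(-422745, Pow(Function('q')(-519), -1)) = Mul(-422745, Pow(Add(-6, -519, Pow(-519, 2)), -1)) = Mul(-422745, Pow(Add(-6, -519, 269361), -1)) = Mul(-422745, Pow(268836, -1)) = Mul(-422745, Rational(1, 268836)) = Rational(-140915, 89612)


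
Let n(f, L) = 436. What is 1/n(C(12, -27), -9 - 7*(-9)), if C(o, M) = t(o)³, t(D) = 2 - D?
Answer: 1/436 ≈ 0.0022936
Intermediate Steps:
C(o, M) = (2 - o)³
1/n(C(12, -27), -9 - 7*(-9)) = 1/436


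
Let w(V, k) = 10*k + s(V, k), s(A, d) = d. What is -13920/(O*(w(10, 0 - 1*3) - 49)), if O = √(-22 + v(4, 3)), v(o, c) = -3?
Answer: -1392*I/41 ≈ -33.951*I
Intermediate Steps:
w(V, k) = 11*k (w(V, k) = 10*k + k = 11*k)
O = 5*I (O = √(-22 - 3) = √(-25) = 5*I ≈ 5.0*I)
-13920/(O*(w(10, 0 - 1*3) - 49)) = -13920/((5*I)*(11*(0 - 1*3) - 49)) = -13920/((5*I)*(11*(0 - 3) - 49)) = -13920/((5*I)*(11*(-3) - 49)) = -13920/((5*I)*(-33 - 49)) = -13920/((5*I)*(-82)) = -13920/((-410*I)) = -13920*I/410 = -1392*I/41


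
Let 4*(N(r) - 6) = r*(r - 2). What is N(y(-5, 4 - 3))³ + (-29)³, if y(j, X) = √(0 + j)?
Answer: -1555177/64 - 1063*I*√5/32 ≈ -24300.0 - 74.279*I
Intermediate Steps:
y(j, X) = √j
N(r) = 6 + r*(-2 + r)/4 (N(r) = 6 + (r*(r - 2))/4 = 6 + (r*(-2 + r))/4 = 6 + r*(-2 + r)/4)
N(y(-5, 4 - 3))³ + (-29)³ = (6 - I*√5/2 + (√(-5))²/4)³ + (-29)³ = (6 - I*√5/2 + (I*√5)²/4)³ - 24389 = (6 - I*√5/2 + (¼)*(-5))³ - 24389 = (6 - I*√5/2 - 5/4)³ - 24389 = (19/4 - I*√5/2)³ - 24389 = -24389 + (19/4 - I*√5/2)³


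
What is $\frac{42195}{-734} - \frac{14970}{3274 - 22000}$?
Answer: $- \frac{129859265}{2290814} \approx -56.687$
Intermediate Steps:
$\frac{42195}{-734} - \frac{14970}{3274 - 22000} = 42195 \left(- \frac{1}{734}\right) - \frac{14970}{-18726} = - \frac{42195}{734} - - \frac{2495}{3121} = - \frac{42195}{734} + \frac{2495}{3121} = - \frac{129859265}{2290814}$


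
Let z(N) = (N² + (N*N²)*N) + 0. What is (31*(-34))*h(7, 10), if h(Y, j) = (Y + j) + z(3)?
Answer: -112778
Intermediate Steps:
z(N) = N² + N⁴ (z(N) = (N² + N³*N) + 0 = (N² + N⁴) + 0 = N² + N⁴)
h(Y, j) = 90 + Y + j (h(Y, j) = (Y + j) + (3² + 3⁴) = (Y + j) + (9 + 81) = (Y + j) + 90 = 90 + Y + j)
(31*(-34))*h(7, 10) = (31*(-34))*(90 + 7 + 10) = -1054*107 = -112778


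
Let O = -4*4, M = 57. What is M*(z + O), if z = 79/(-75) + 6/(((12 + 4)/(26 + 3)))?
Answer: -70433/200 ≈ -352.17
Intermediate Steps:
O = -16
z = 5893/600 (z = 79*(-1/75) + 6/((16/29)) = -79/75 + 6/((16*(1/29))) = -79/75 + 6/(16/29) = -79/75 + 6*(29/16) = -79/75 + 87/8 = 5893/600 ≈ 9.8217)
M*(z + O) = 57*(5893/600 - 16) = 57*(-3707/600) = -70433/200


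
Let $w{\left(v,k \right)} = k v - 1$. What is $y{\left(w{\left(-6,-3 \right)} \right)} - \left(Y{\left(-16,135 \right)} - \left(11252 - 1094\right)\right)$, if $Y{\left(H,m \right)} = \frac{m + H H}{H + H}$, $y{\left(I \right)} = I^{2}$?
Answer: $\frac{334695}{32} \approx 10459.0$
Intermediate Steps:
$w{\left(v,k \right)} = -1 + k v$
$Y{\left(H,m \right)} = \frac{m + H^{2}}{2 H}$
$y{\left(w{\left(-6,-3 \right)} \right)} - \left(Y{\left(-16,135 \right)} - \left(11252 - 1094\right)\right) = \left(-1 - -18\right)^{2} - \left(\frac{135 + \left(-16\right)^{2}}{2 \left(-16\right)} - \left(11252 - 1094\right)\right) = \left(-1 + 18\right)^{2} - \left(\frac{1}{2} \left(- \frac{1}{16}\right) \left(135 + 256\right) - 10158\right) = 17^{2} - \left(\frac{1}{2} \left(- \frac{1}{16}\right) 391 - 10158\right) = 289 - \left(- \frac{391}{32} - 10158\right) = 289 - - \frac{325447}{32} = 289 + \frac{325447}{32} = \frac{334695}{32}$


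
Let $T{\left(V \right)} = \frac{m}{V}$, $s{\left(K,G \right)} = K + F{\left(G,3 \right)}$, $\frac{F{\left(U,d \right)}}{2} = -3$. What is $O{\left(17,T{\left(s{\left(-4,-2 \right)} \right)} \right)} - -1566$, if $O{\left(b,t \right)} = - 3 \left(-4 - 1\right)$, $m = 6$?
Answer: $1581$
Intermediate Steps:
$F{\left(U,d \right)} = -6$ ($F{\left(U,d \right)} = 2 \left(-3\right) = -6$)
$s{\left(K,G \right)} = -6 + K$ ($s{\left(K,G \right)} = K - 6 = -6 + K$)
$T{\left(V \right)} = \frac{6}{V}$
$O{\left(b,t \right)} = 15$ ($O{\left(b,t \right)} = \left(-3\right) \left(-5\right) = 15$)
$O{\left(17,T{\left(s{\left(-4,-2 \right)} \right)} \right)} - -1566 = 15 - -1566 = 15 + 1566 = 1581$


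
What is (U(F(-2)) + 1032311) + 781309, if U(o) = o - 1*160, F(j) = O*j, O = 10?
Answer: 1813440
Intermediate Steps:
F(j) = 10*j
U(o) = -160 + o (U(o) = o - 160 = -160 + o)
(U(F(-2)) + 1032311) + 781309 = ((-160 + 10*(-2)) + 1032311) + 781309 = ((-160 - 20) + 1032311) + 781309 = (-180 + 1032311) + 781309 = 1032131 + 781309 = 1813440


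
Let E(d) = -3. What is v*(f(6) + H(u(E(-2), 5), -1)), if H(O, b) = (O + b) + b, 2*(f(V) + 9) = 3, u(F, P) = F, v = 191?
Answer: -4775/2 ≈ -2387.5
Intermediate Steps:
f(V) = -15/2 (f(V) = -9 + (½)*3 = -9 + 3/2 = -15/2)
H(O, b) = O + 2*b
v*(f(6) + H(u(E(-2), 5), -1)) = 191*(-15/2 + (-3 + 2*(-1))) = 191*(-15/2 + (-3 - 2)) = 191*(-15/2 - 5) = 191*(-25/2) = -4775/2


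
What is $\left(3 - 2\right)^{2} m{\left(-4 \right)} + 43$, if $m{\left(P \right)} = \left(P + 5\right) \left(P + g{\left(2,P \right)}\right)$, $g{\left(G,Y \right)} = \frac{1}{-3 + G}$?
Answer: $38$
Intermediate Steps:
$m{\left(P \right)} = \left(-1 + P\right) \left(5 + P\right)$ ($m{\left(P \right)} = \left(P + 5\right) \left(P + \frac{1}{-3 + 2}\right) = \left(5 + P\right) \left(P + \frac{1}{-1}\right) = \left(5 + P\right) \left(P - 1\right) = \left(5 + P\right) \left(-1 + P\right) = \left(-1 + P\right) \left(5 + P\right)$)
$\left(3 - 2\right)^{2} m{\left(-4 \right)} + 43 = \left(3 - 2\right)^{2} \left(-5 + \left(-4\right)^{2} + 4 \left(-4\right)\right) + 43 = 1^{2} \left(-5 + 16 - 16\right) + 43 = 1 \left(-5\right) + 43 = -5 + 43 = 38$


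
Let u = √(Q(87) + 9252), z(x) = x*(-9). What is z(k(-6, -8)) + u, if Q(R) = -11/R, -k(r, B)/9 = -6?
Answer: -486 + √70027431/87 ≈ -389.81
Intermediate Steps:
k(r, B) = 54 (k(r, B) = -9*(-6) = 54)
z(x) = -9*x
u = √70027431/87 (u = √(-11/87 + 9252) = √(804913/87) = √70027431/87 ≈ 96.187)
z(k(-6, -8)) + u = -9*54 + √70027431/87 = -486 + √70027431/87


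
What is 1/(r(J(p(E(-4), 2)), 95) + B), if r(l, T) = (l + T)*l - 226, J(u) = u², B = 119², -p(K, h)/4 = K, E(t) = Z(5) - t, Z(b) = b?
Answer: 1/1816671 ≈ 5.5046e-7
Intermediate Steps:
E(t) = 5 - t
p(K, h) = -4*K
B = 14161
r(l, T) = -226 + l*(T + l) (r(l, T) = (T + l)*l - 226 = l*(T + l) - 226 = -226 + l*(T + l))
1/(r(J(p(E(-4), 2)), 95) + B) = 1/((-226 + ((-4*(5 - 1*(-4)))²)² + 95*(-4*(5 - 1*(-4)))²) + 14161) = 1/((-226 + ((-4*(5 + 4))²)² + 95*(-4*(5 + 4))²) + 14161) = 1/((-226 + ((-4*9)²)² + 95*(-4*9)²) + 14161) = 1/((-226 + ((-36)²)² + 95*(-36)²) + 14161) = 1/((-226 + 1296² + 95*1296) + 14161) = 1/((-226 + 1679616 + 123120) + 14161) = 1/(1802510 + 14161) = 1/1816671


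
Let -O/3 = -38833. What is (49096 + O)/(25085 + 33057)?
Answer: 165595/58142 ≈ 2.8481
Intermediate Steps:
O = 116499 (O = -3*(-38833) = 116499)
(49096 + O)/(25085 + 33057) = (49096 + 116499)/(25085 + 33057) = 165595/58142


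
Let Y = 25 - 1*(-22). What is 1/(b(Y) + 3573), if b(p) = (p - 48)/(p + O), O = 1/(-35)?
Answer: 1644/5873977 ≈ 0.00027988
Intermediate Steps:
O = -1/35 ≈ -0.028571
Y = 47 (Y = 25 + 22 = 47)
b(p) = (-48 + p)/(-1/35 + p) (b(p) = (p - 48)/(p - 1/35) = (-48 + p)/(-1/35 + p))
1/(b(Y) + 3573) = 1/(35*(-48 + 47)/(-1 + 35*47) + 3573) = 1/(35*(-1)/(-1 + 1645) + 3573) = 1/(35*(-1)/1644 + 3573) = 1/(35*(1/1644)*(-1) + 3573) = 1/(-35/1644 + 3573) = 1/(5873977/1644) = 1644/5873977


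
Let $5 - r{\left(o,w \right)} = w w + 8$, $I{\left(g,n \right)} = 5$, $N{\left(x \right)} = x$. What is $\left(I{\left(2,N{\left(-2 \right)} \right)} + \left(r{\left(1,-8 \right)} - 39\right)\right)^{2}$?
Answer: $10201$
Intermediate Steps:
$r{\left(o,w \right)} = -3 - w^{2}$ ($r{\left(o,w \right)} = 5 - \left(w w + 8\right) = 5 - \left(w^{2} + 8\right) = 5 - \left(8 + w^{2}\right) = -3 - w^{2}$)
$\left(I{\left(2,N{\left(-2 \right)} \right)} + \left(r{\left(1,-8 \right)} - 39\right)\right)^{2} = \left(5 - 106\right)^{2} = \left(-101\right)^{2} = 10201$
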